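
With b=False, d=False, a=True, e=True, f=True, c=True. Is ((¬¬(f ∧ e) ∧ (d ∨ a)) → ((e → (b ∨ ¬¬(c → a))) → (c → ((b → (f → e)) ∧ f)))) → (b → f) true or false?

f ∧ e = True ∧ True = True
¬(f ∧ e) = ¬True = False
¬¬(f ∧ e) = ¬False = True
d ∨ a = False ∨ True = True
¬¬(f ∧ e) ∧ (d ∨ a) = True ∧ True = True
c → a = True → True = True
¬(c → a) = ¬True = False
¬¬(c → a) = ¬False = True
b ∨ ¬¬(c → a) = False ∨ True = True
e → (b ∨ ¬¬(c → a)) = True → True = True
f → e = True → True = True
b → (f → e) = False → True = True
(b → (f → e)) ∧ f = True ∧ True = True
c → ((b → (f → e)) ∧ f) = True → True = True
(e → (b ∨ ¬¬(c → a))) → (c → ((b → (f → e)) ∧ f)) = True → True = True
(¬¬(f ∧ e) ∧ (d ∨ a)) → ((e → (b ∨ ¬¬(c → a))) → (c → ((b → (f → e)) ∧ f))) = True → True = True
b → f = False → True = True
((¬¬(f ∧ e) ∧ (d ∨ a)) → ((e → (b ∨ ¬¬(c → a))) → (c → ((b → (f → e)) ∧ f)))) → (b → f) = True → True = True

True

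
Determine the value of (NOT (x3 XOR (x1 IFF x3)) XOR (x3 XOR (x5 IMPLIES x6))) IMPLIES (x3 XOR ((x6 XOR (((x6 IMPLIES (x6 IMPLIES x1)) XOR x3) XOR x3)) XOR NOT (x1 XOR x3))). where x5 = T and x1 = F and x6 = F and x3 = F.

Substituting x5=T, x1=F, x6=F, x3=F:
x1 IFF x3 = F IFF F = T
x3 XOR (x1 IFF x3) = F XOR T = T
NOT (x3 XOR (x1 IFF x3)) = NOT T = F
x5 IMPLIES x6 = T IMPLIES F = F
x3 XOR (x5 IMPLIES x6) = F XOR F = F
NOT (x3 XOR (x1 IFF x3)) XOR (x3 XOR (x5 IMPLIES x6)) = F XOR F = F
x6 IMPLIES x1 = F IMPLIES F = T
x6 IMPLIES (x6 IMPLIES x1) = F IMPLIES T = T
(x6 IMPLIES (x6 IMPLIES x1)) XOR x3 = T XOR F = T
((x6 IMPLIES (x6 IMPLIES x1)) XOR x3) XOR x3 = T XOR F = T
x6 XOR (((x6 IMPLIES (x6 IMPLIES x1)) XOR x3) XOR x3) = F XOR T = T
x1 XOR x3 = F XOR F = F
NOT (x1 XOR x3) = NOT F = T
(x6 XOR (((x6 IMPLIES (x6 IMPLIES x1)) XOR x3) XOR x3)) XOR NOT (x1 XOR x3) = T XOR T = F
x3 XOR ((x6 XOR (((x6 IMPLIES (x6 IMPLIES x1)) XOR x3) XOR x3)) XOR NOT (x1 XOR x3)) = F XOR F = F
(NOT (x3 XOR (x1 IFF x3)) XOR (x3 XOR (x5 IMPLIES x6))) IMPLIES (x3 XOR ((x6 XOR (((x6 IMPLIES (x6 IMPLIES x1)) XOR x3) XOR x3)) XOR NOT (x1 XOR x3))) = F IMPLIES F = T

T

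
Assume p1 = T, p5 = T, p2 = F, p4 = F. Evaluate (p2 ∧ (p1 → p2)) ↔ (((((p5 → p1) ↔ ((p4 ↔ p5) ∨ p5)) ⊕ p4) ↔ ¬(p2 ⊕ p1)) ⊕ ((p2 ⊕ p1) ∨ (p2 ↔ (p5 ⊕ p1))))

F

p1 → p2 = T → F = F
p2 ∧ (p1 → p2) = F ∧ F = F
p5 → p1 = T → T = T
p4 ↔ p5 = F ↔ T = F
(p4 ↔ p5) ∨ p5 = F ∨ T = T
(p5 → p1) ↔ ((p4 ↔ p5) ∨ p5) = T ↔ T = T
((p5 → p1) ↔ ((p4 ↔ p5) ∨ p5)) ⊕ p4 = T ⊕ F = T
p2 ⊕ p1 = F ⊕ T = T
¬(p2 ⊕ p1) = ¬T = F
(((p5 → p1) ↔ ((p4 ↔ p5) ∨ p5)) ⊕ p4) ↔ ¬(p2 ⊕ p1) = T ↔ F = F
p2 ⊕ p1 = F ⊕ T = T
p5 ⊕ p1 = T ⊕ T = F
p2 ↔ (p5 ⊕ p1) = F ↔ F = T
(p2 ⊕ p1) ∨ (p2 ↔ (p5 ⊕ p1)) = T ∨ T = T
((((p5 → p1) ↔ ((p4 ↔ p5) ∨ p5)) ⊕ p4) ↔ ¬(p2 ⊕ p1)) ⊕ ((p2 ⊕ p1) ∨ (p2 ↔ (p5 ⊕ p1))) = F ⊕ T = T
(p2 ∧ (p1 → p2)) ↔ (((((p5 → p1) ↔ ((p4 ↔ p5) ∨ p5)) ⊕ p4) ↔ ¬(p2 ⊕ p1)) ⊕ ((p2 ⊕ p1) ∨ (p2 ↔ (p5 ⊕ p1)))) = F ↔ T = F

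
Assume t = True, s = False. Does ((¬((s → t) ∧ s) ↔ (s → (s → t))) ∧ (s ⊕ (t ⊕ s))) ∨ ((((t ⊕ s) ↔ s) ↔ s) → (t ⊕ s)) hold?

True

s → t = False → True = True
(s → t) ∧ s = True ∧ False = False
¬((s → t) ∧ s) = ¬False = True
s → t = False → True = True
s → (s → t) = False → True = True
¬((s → t) ∧ s) ↔ (s → (s → t)) = True ↔ True = True
t ⊕ s = True ⊕ False = True
s ⊕ (t ⊕ s) = False ⊕ True = True
(¬((s → t) ∧ s) ↔ (s → (s → t))) ∧ (s ⊕ (t ⊕ s)) = True ∧ True = True
t ⊕ s = True ⊕ False = True
(t ⊕ s) ↔ s = True ↔ False = False
((t ⊕ s) ↔ s) ↔ s = False ↔ False = True
t ⊕ s = True ⊕ False = True
(((t ⊕ s) ↔ s) ↔ s) → (t ⊕ s) = True → True = True
((¬((s → t) ∧ s) ↔ (s → (s → t))) ∧ (s ⊕ (t ⊕ s))) ∨ ((((t ⊕ s) ↔ s) ↔ s) → (t ⊕ s)) = True ∨ True = True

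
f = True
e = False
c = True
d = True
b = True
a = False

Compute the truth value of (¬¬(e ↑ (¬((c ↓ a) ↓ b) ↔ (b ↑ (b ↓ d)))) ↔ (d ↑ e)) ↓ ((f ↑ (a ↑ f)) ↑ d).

False

c ↓ a = True ↓ False = False
(c ↓ a) ↓ b = False ↓ True = False
¬((c ↓ a) ↓ b) = ¬False = True
b ↓ d = True ↓ True = False
b ↑ (b ↓ d) = True ↑ False = True
¬((c ↓ a) ↓ b) ↔ (b ↑ (b ↓ d)) = True ↔ True = True
e ↑ (¬((c ↓ a) ↓ b) ↔ (b ↑ (b ↓ d))) = False ↑ True = True
¬(e ↑ (¬((c ↓ a) ↓ b) ↔ (b ↑ (b ↓ d)))) = ¬True = False
¬¬(e ↑ (¬((c ↓ a) ↓ b) ↔ (b ↑ (b ↓ d)))) = ¬False = True
d ↑ e = True ↑ False = True
¬¬(e ↑ (¬((c ↓ a) ↓ b) ↔ (b ↑ (b ↓ d)))) ↔ (d ↑ e) = True ↔ True = True
a ↑ f = False ↑ True = True
f ↑ (a ↑ f) = True ↑ True = False
(f ↑ (a ↑ f)) ↑ d = False ↑ True = True
(¬¬(e ↑ (¬((c ↓ a) ↓ b) ↔ (b ↑ (b ↓ d)))) ↔ (d ↑ e)) ↓ ((f ↑ (a ↑ f)) ↑ d) = True ↓ True = False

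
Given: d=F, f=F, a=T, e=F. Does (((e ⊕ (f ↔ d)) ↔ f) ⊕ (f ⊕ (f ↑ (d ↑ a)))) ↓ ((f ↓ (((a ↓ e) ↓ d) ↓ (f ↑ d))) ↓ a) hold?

F

f ↔ d = F ↔ F = T
e ⊕ (f ↔ d) = F ⊕ T = T
(e ⊕ (f ↔ d)) ↔ f = T ↔ F = F
d ↑ a = F ↑ T = T
f ↑ (d ↑ a) = F ↑ T = T
f ⊕ (f ↑ (d ↑ a)) = F ⊕ T = T
((e ⊕ (f ↔ d)) ↔ f) ⊕ (f ⊕ (f ↑ (d ↑ a))) = F ⊕ T = T
a ↓ e = T ↓ F = F
(a ↓ e) ↓ d = F ↓ F = T
f ↑ d = F ↑ F = T
((a ↓ e) ↓ d) ↓ (f ↑ d) = T ↓ T = F
f ↓ (((a ↓ e) ↓ d) ↓ (f ↑ d)) = F ↓ F = T
(f ↓ (((a ↓ e) ↓ d) ↓ (f ↑ d))) ↓ a = T ↓ T = F
(((e ⊕ (f ↔ d)) ↔ f) ⊕ (f ⊕ (f ↑ (d ↑ a)))) ↓ ((f ↓ (((a ↓ e) ↓ d) ↓ (f ↑ d))) ↓ a) = T ↓ F = F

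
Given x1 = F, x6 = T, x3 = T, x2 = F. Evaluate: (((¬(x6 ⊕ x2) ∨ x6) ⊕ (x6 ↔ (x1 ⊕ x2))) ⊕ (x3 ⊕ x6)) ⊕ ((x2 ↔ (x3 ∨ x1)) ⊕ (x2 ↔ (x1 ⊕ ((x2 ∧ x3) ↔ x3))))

F

Substituting x1=F, x6=T, x3=T, x2=F:
x6 ⊕ x2 = T ⊕ F = T
¬(x6 ⊕ x2) = ¬T = F
¬(x6 ⊕ x2) ∨ x6 = F ∨ T = T
x1 ⊕ x2 = F ⊕ F = F
x6 ↔ (x1 ⊕ x2) = T ↔ F = F
(¬(x6 ⊕ x2) ∨ x6) ⊕ (x6 ↔ (x1 ⊕ x2)) = T ⊕ F = T
x3 ⊕ x6 = T ⊕ T = F
((¬(x6 ⊕ x2) ∨ x6) ⊕ (x6 ↔ (x1 ⊕ x2))) ⊕ (x3 ⊕ x6) = T ⊕ F = T
x3 ∨ x1 = T ∨ F = T
x2 ↔ (x3 ∨ x1) = F ↔ T = F
x2 ∧ x3 = F ∧ T = F
(x2 ∧ x3) ↔ x3 = F ↔ T = F
x1 ⊕ ((x2 ∧ x3) ↔ x3) = F ⊕ F = F
x2 ↔ (x1 ⊕ ((x2 ∧ x3) ↔ x3)) = F ↔ F = T
(x2 ↔ (x3 ∨ x1)) ⊕ (x2 ↔ (x1 ⊕ ((x2 ∧ x3) ↔ x3))) = F ⊕ T = T
(((¬(x6 ⊕ x2) ∨ x6) ⊕ (x6 ↔ (x1 ⊕ x2))) ⊕ (x3 ⊕ x6)) ⊕ ((x2 ↔ (x3 ∨ x1)) ⊕ (x2 ↔ (x1 ⊕ ((x2 ∧ x3) ↔ x3)))) = T ⊕ T = F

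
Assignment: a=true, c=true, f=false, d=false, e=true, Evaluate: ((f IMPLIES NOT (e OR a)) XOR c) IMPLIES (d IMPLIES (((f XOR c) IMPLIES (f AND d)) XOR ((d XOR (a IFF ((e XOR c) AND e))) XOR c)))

Substituting a=true, c=true, f=false, d=false, e=true:
e OR a = true OR true = true
NOT (e OR a) = NOT true = false
f IMPLIES NOT (e OR a) = false IMPLIES false = true
(f IMPLIES NOT (e OR a)) XOR c = true XOR true = false
f XOR c = false XOR true = true
f AND d = false AND false = false
(f XOR c) IMPLIES (f AND d) = true IMPLIES false = false
e XOR c = true XOR true = false
(e XOR c) AND e = false AND true = false
a IFF ((e XOR c) AND e) = true IFF false = false
d XOR (a IFF ((e XOR c) AND e)) = false XOR false = false
(d XOR (a IFF ((e XOR c) AND e))) XOR c = false XOR true = true
((f XOR c) IMPLIES (f AND d)) XOR ((d XOR (a IFF ((e XOR c) AND e))) XOR c) = false XOR true = true
d IMPLIES (((f XOR c) IMPLIES (f AND d)) XOR ((d XOR (a IFF ((e XOR c) AND e))) XOR c)) = false IMPLIES true = true
((f IMPLIES NOT (e OR a)) XOR c) IMPLIES (d IMPLIES (((f XOR c) IMPLIES (f AND d)) XOR ((d XOR (a IFF ((e XOR c) AND e))) XOR c))) = false IMPLIES true = true

true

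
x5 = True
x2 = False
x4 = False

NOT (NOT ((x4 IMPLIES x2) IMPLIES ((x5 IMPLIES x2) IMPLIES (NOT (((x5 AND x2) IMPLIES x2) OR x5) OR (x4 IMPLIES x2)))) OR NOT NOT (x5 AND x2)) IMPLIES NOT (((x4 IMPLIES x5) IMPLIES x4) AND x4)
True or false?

Substituting x5=True, x2=False, x4=False:
x4 IMPLIES x2 = False IMPLIES False = True
x5 IMPLIES x2 = True IMPLIES False = False
x5 AND x2 = True AND False = False
(x5 AND x2) IMPLIES x2 = False IMPLIES False = True
((x5 AND x2) IMPLIES x2) OR x5 = True OR True = True
NOT (((x5 AND x2) IMPLIES x2) OR x5) = NOT True = False
x4 IMPLIES x2 = False IMPLIES False = True
NOT (((x5 AND x2) IMPLIES x2) OR x5) OR (x4 IMPLIES x2) = False OR True = True
(x5 IMPLIES x2) IMPLIES (NOT (((x5 AND x2) IMPLIES x2) OR x5) OR (x4 IMPLIES x2)) = False IMPLIES True = True
(x4 IMPLIES x2) IMPLIES ((x5 IMPLIES x2) IMPLIES (NOT (((x5 AND x2) IMPLIES x2) OR x5) OR (x4 IMPLIES x2))) = True IMPLIES True = True
NOT ((x4 IMPLIES x2) IMPLIES ((x5 IMPLIES x2) IMPLIES (NOT (((x5 AND x2) IMPLIES x2) OR x5) OR (x4 IMPLIES x2)))) = NOT True = False
x5 AND x2 = True AND False = False
NOT (x5 AND x2) = NOT False = True
NOT NOT (x5 AND x2) = NOT True = False
NOT ((x4 IMPLIES x2) IMPLIES ((x5 IMPLIES x2) IMPLIES (NOT (((x5 AND x2) IMPLIES x2) OR x5) OR (x4 IMPLIES x2)))) OR NOT NOT (x5 AND x2) = False OR False = False
NOT (NOT ((x4 IMPLIES x2) IMPLIES ((x5 IMPLIES x2) IMPLIES (NOT (((x5 AND x2) IMPLIES x2) OR x5) OR (x4 IMPLIES x2)))) OR NOT NOT (x5 AND x2)) = NOT False = True
x4 IMPLIES x5 = False IMPLIES True = True
(x4 IMPLIES x5) IMPLIES x4 = True IMPLIES False = False
((x4 IMPLIES x5) IMPLIES x4) AND x4 = False AND False = False
NOT (((x4 IMPLIES x5) IMPLIES x4) AND x4) = NOT False = True
NOT (NOT ((x4 IMPLIES x2) IMPLIES ((x5 IMPLIES x2) IMPLIES (NOT (((x5 AND x2) IMPLIES x2) OR x5) OR (x4 IMPLIES x2)))) OR NOT NOT (x5 AND x2)) IMPLIES NOT (((x4 IMPLIES x5) IMPLIES x4) AND x4) = True IMPLIES True = True

True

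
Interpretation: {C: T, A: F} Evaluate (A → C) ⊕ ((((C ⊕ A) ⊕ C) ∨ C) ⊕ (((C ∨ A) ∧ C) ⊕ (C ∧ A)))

T

A → C = F → T = T
C ⊕ A = T ⊕ F = T
(C ⊕ A) ⊕ C = T ⊕ T = F
((C ⊕ A) ⊕ C) ∨ C = F ∨ T = T
C ∨ A = T ∨ F = T
(C ∨ A) ∧ C = T ∧ T = T
C ∧ A = T ∧ F = F
((C ∨ A) ∧ C) ⊕ (C ∧ A) = T ⊕ F = T
(((C ⊕ A) ⊕ C) ∨ C) ⊕ (((C ∨ A) ∧ C) ⊕ (C ∧ A)) = T ⊕ T = F
(A → C) ⊕ ((((C ⊕ A) ⊕ C) ∨ C) ⊕ (((C ∨ A) ∧ C) ⊕ (C ∧ A))) = T ⊕ F = T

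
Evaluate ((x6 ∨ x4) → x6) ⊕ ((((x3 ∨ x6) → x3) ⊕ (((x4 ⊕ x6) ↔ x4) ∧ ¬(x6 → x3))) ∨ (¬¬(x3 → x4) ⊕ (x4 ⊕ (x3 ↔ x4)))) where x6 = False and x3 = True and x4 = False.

x6 ∨ x4 = False ∨ False = False
(x6 ∨ x4) → x6 = False → False = True
x3 ∨ x6 = True ∨ False = True
(x3 ∨ x6) → x3 = True → True = True
x4 ⊕ x6 = False ⊕ False = False
(x4 ⊕ x6) ↔ x4 = False ↔ False = True
x6 → x3 = False → True = True
¬(x6 → x3) = ¬True = False
((x4 ⊕ x6) ↔ x4) ∧ ¬(x6 → x3) = True ∧ False = False
((x3 ∨ x6) → x3) ⊕ (((x4 ⊕ x6) ↔ x4) ∧ ¬(x6 → x3)) = True ⊕ False = True
x3 → x4 = True → False = False
¬(x3 → x4) = ¬False = True
¬¬(x3 → x4) = ¬True = False
x3 ↔ x4 = True ↔ False = False
x4 ⊕ (x3 ↔ x4) = False ⊕ False = False
¬¬(x3 → x4) ⊕ (x4 ⊕ (x3 ↔ x4)) = False ⊕ False = False
(((x3 ∨ x6) → x3) ⊕ (((x4 ⊕ x6) ↔ x4) ∧ ¬(x6 → x3))) ∨ (¬¬(x3 → x4) ⊕ (x4 ⊕ (x3 ↔ x4))) = True ∨ False = True
((x6 ∨ x4) → x6) ⊕ ((((x3 ∨ x6) → x3) ⊕ (((x4 ⊕ x6) ↔ x4) ∧ ¬(x6 → x3))) ∨ (¬¬(x3 → x4) ⊕ (x4 ⊕ (x3 ↔ x4)))) = True ⊕ True = False

False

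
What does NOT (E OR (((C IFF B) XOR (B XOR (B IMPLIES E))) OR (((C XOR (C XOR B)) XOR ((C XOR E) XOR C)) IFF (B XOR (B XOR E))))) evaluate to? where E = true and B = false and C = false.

Substituting E=true, B=false, C=false:
C IFF B = false IFF false = true
B IMPLIES E = false IMPLIES true = true
B XOR (B IMPLIES E) = false XOR true = true
(C IFF B) XOR (B XOR (B IMPLIES E)) = true XOR true = false
C XOR B = false XOR false = false
C XOR (C XOR B) = false XOR false = false
C XOR E = false XOR true = true
(C XOR E) XOR C = true XOR false = true
(C XOR (C XOR B)) XOR ((C XOR E) XOR C) = false XOR true = true
B XOR E = false XOR true = true
B XOR (B XOR E) = false XOR true = true
((C XOR (C XOR B)) XOR ((C XOR E) XOR C)) IFF (B XOR (B XOR E)) = true IFF true = true
((C IFF B) XOR (B XOR (B IMPLIES E))) OR (((C XOR (C XOR B)) XOR ((C XOR E) XOR C)) IFF (B XOR (B XOR E))) = false OR true = true
E OR (((C IFF B) XOR (B XOR (B IMPLIES E))) OR (((C XOR (C XOR B)) XOR ((C XOR E) XOR C)) IFF (B XOR (B XOR E)))) = true OR true = true
NOT (E OR (((C IFF B) XOR (B XOR (B IMPLIES E))) OR (((C XOR (C XOR B)) XOR ((C XOR E) XOR C)) IFF (B XOR (B XOR E))))) = NOT true = false

false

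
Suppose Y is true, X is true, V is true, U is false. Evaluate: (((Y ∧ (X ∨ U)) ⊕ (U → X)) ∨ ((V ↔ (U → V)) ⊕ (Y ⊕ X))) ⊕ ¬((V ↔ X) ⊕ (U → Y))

X ∨ U = True ∨ False = True
Y ∧ (X ∨ U) = True ∧ True = True
U → X = False → True = True
(Y ∧ (X ∨ U)) ⊕ (U → X) = True ⊕ True = False
U → V = False → True = True
V ↔ (U → V) = True ↔ True = True
Y ⊕ X = True ⊕ True = False
(V ↔ (U → V)) ⊕ (Y ⊕ X) = True ⊕ False = True
((Y ∧ (X ∨ U)) ⊕ (U → X)) ∨ ((V ↔ (U → V)) ⊕ (Y ⊕ X)) = False ∨ True = True
V ↔ X = True ↔ True = True
U → Y = False → True = True
(V ↔ X) ⊕ (U → Y) = True ⊕ True = False
¬((V ↔ X) ⊕ (U → Y)) = ¬False = True
(((Y ∧ (X ∨ U)) ⊕ (U → X)) ∨ ((V ↔ (U → V)) ⊕ (Y ⊕ X))) ⊕ ¬((V ↔ X) ⊕ (U → Y)) = True ⊕ True = False

False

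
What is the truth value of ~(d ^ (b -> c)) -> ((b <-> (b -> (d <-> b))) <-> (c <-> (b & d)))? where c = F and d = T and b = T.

b -> c = T -> F = F
d ^ (b -> c) = T ^ F = T
~(d ^ (b -> c)) = ~T = F
d <-> b = T <-> T = T
b -> (d <-> b) = T -> T = T
b <-> (b -> (d <-> b)) = T <-> T = T
b & d = T & T = T
c <-> (b & d) = F <-> T = F
(b <-> (b -> (d <-> b))) <-> (c <-> (b & d)) = T <-> F = F
~(d ^ (b -> c)) -> ((b <-> (b -> (d <-> b))) <-> (c <-> (b & d))) = F -> F = T

T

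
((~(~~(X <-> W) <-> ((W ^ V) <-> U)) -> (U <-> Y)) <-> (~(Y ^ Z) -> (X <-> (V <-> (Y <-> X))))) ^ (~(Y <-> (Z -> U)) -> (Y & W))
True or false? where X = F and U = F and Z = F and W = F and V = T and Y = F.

F

X <-> W = F <-> F = T
~(X <-> W) = ~T = F
~~(X <-> W) = ~F = T
W ^ V = F ^ T = T
(W ^ V) <-> U = T <-> F = F
~~(X <-> W) <-> ((W ^ V) <-> U) = T <-> F = F
~(~~(X <-> W) <-> ((W ^ V) <-> U)) = ~F = T
U <-> Y = F <-> F = T
~(~~(X <-> W) <-> ((W ^ V) <-> U)) -> (U <-> Y) = T -> T = T
Y ^ Z = F ^ F = F
~(Y ^ Z) = ~F = T
Y <-> X = F <-> F = T
V <-> (Y <-> X) = T <-> T = T
X <-> (V <-> (Y <-> X)) = F <-> T = F
~(Y ^ Z) -> (X <-> (V <-> (Y <-> X))) = T -> F = F
(~(~~(X <-> W) <-> ((W ^ V) <-> U)) -> (U <-> Y)) <-> (~(Y ^ Z) -> (X <-> (V <-> (Y <-> X)))) = T <-> F = F
Z -> U = F -> F = T
Y <-> (Z -> U) = F <-> T = F
~(Y <-> (Z -> U)) = ~F = T
Y & W = F & F = F
~(Y <-> (Z -> U)) -> (Y & W) = T -> F = F
((~(~~(X <-> W) <-> ((W ^ V) <-> U)) -> (U <-> Y)) <-> (~(Y ^ Z) -> (X <-> (V <-> (Y <-> X))))) ^ (~(Y <-> (Z -> U)) -> (Y & W)) = F ^ F = F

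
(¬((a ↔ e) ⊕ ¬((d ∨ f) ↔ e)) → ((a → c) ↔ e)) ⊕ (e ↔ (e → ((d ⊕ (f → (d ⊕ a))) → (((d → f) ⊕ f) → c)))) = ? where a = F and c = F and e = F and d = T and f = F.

Substituting a=F, c=F, e=F, d=T, f=F:
a ↔ e = F ↔ F = T
d ∨ f = T ∨ F = T
(d ∨ f) ↔ e = T ↔ F = F
¬((d ∨ f) ↔ e) = ¬F = T
(a ↔ e) ⊕ ¬((d ∨ f) ↔ e) = T ⊕ T = F
¬((a ↔ e) ⊕ ¬((d ∨ f) ↔ e)) = ¬F = T
a → c = F → F = T
(a → c) ↔ e = T ↔ F = F
¬((a ↔ e) ⊕ ¬((d ∨ f) ↔ e)) → ((a → c) ↔ e) = T → F = F
d ⊕ a = T ⊕ F = T
f → (d ⊕ a) = F → T = T
d ⊕ (f → (d ⊕ a)) = T ⊕ T = F
d → f = T → F = F
(d → f) ⊕ f = F ⊕ F = F
((d → f) ⊕ f) → c = F → F = T
(d ⊕ (f → (d ⊕ a))) → (((d → f) ⊕ f) → c) = F → T = T
e → ((d ⊕ (f → (d ⊕ a))) → (((d → f) ⊕ f) → c)) = F → T = T
e ↔ (e → ((d ⊕ (f → (d ⊕ a))) → (((d → f) ⊕ f) → c))) = F ↔ T = F
(¬((a ↔ e) ⊕ ¬((d ∨ f) ↔ e)) → ((a → c) ↔ e)) ⊕ (e ↔ (e → ((d ⊕ (f → (d ⊕ a))) → (((d → f) ⊕ f) → c)))) = F ⊕ F = F

F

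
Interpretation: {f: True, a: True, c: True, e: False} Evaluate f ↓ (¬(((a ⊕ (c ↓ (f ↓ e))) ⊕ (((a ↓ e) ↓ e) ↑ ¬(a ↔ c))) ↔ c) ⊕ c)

False

f ↓ e = True ↓ False = False
c ↓ (f ↓ e) = True ↓ False = False
a ⊕ (c ↓ (f ↓ e)) = True ⊕ False = True
a ↓ e = True ↓ False = False
(a ↓ e) ↓ e = False ↓ False = True
a ↔ c = True ↔ True = True
¬(a ↔ c) = ¬True = False
((a ↓ e) ↓ e) ↑ ¬(a ↔ c) = True ↑ False = True
(a ⊕ (c ↓ (f ↓ e))) ⊕ (((a ↓ e) ↓ e) ↑ ¬(a ↔ c)) = True ⊕ True = False
((a ⊕ (c ↓ (f ↓ e))) ⊕ (((a ↓ e) ↓ e) ↑ ¬(a ↔ c))) ↔ c = False ↔ True = False
¬(((a ⊕ (c ↓ (f ↓ e))) ⊕ (((a ↓ e) ↓ e) ↑ ¬(a ↔ c))) ↔ c) = ¬False = True
¬(((a ⊕ (c ↓ (f ↓ e))) ⊕ (((a ↓ e) ↓ e) ↑ ¬(a ↔ c))) ↔ c) ⊕ c = True ⊕ True = False
f ↓ (¬(((a ⊕ (c ↓ (f ↓ e))) ⊕ (((a ↓ e) ↓ e) ↑ ¬(a ↔ c))) ↔ c) ⊕ c) = True ↓ False = False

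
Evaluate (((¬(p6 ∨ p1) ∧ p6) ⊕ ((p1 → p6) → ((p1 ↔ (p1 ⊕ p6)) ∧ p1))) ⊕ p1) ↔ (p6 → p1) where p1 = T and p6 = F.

p6 ∨ p1 = F ∨ T = T
¬(p6 ∨ p1) = ¬T = F
¬(p6 ∨ p1) ∧ p6 = F ∧ F = F
p1 → p6 = T → F = F
p1 ⊕ p6 = T ⊕ F = T
p1 ↔ (p1 ⊕ p6) = T ↔ T = T
(p1 ↔ (p1 ⊕ p6)) ∧ p1 = T ∧ T = T
(p1 → p6) → ((p1 ↔ (p1 ⊕ p6)) ∧ p1) = F → T = T
(¬(p6 ∨ p1) ∧ p6) ⊕ ((p1 → p6) → ((p1 ↔ (p1 ⊕ p6)) ∧ p1)) = F ⊕ T = T
((¬(p6 ∨ p1) ∧ p6) ⊕ ((p1 → p6) → ((p1 ↔ (p1 ⊕ p6)) ∧ p1))) ⊕ p1 = T ⊕ T = F
p6 → p1 = F → T = T
(((¬(p6 ∨ p1) ∧ p6) ⊕ ((p1 → p6) → ((p1 ↔ (p1 ⊕ p6)) ∧ p1))) ⊕ p1) ↔ (p6 → p1) = F ↔ T = F

F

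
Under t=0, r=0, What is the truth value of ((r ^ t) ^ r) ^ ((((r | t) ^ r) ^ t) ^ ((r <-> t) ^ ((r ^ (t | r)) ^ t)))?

Substituting t=0, r=0:
r ^ t = 0 ^ 0 = 0
(r ^ t) ^ r = 0 ^ 0 = 0
r | t = 0 | 0 = 0
(r | t) ^ r = 0 ^ 0 = 0
((r | t) ^ r) ^ t = 0 ^ 0 = 0
r <-> t = 0 <-> 0 = 1
t | r = 0 | 0 = 0
r ^ (t | r) = 0 ^ 0 = 0
(r ^ (t | r)) ^ t = 0 ^ 0 = 0
(r <-> t) ^ ((r ^ (t | r)) ^ t) = 1 ^ 0 = 1
(((r | t) ^ r) ^ t) ^ ((r <-> t) ^ ((r ^ (t | r)) ^ t)) = 0 ^ 1 = 1
((r ^ t) ^ r) ^ ((((r | t) ^ r) ^ t) ^ ((r <-> t) ^ ((r ^ (t | r)) ^ t))) = 0 ^ 1 = 1

1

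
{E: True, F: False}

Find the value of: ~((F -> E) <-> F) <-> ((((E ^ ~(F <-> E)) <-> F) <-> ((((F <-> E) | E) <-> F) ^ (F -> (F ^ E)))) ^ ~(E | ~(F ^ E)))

F -> E = False -> True = True
(F -> E) <-> F = True <-> False = False
~((F -> E) <-> F) = ~False = True
F <-> E = False <-> True = False
~(F <-> E) = ~False = True
E ^ ~(F <-> E) = True ^ True = False
(E ^ ~(F <-> E)) <-> F = False <-> False = True
F <-> E = False <-> True = False
(F <-> E) | E = False | True = True
((F <-> E) | E) <-> F = True <-> False = False
F ^ E = False ^ True = True
F -> (F ^ E) = False -> True = True
(((F <-> E) | E) <-> F) ^ (F -> (F ^ E)) = False ^ True = True
((E ^ ~(F <-> E)) <-> F) <-> ((((F <-> E) | E) <-> F) ^ (F -> (F ^ E))) = True <-> True = True
F ^ E = False ^ True = True
~(F ^ E) = ~True = False
E | ~(F ^ E) = True | False = True
~(E | ~(F ^ E)) = ~True = False
(((E ^ ~(F <-> E)) <-> F) <-> ((((F <-> E) | E) <-> F) ^ (F -> (F ^ E)))) ^ ~(E | ~(F ^ E)) = True ^ False = True
~((F -> E) <-> F) <-> ((((E ^ ~(F <-> E)) <-> F) <-> ((((F <-> E) | E) <-> F) ^ (F -> (F ^ E)))) ^ ~(E | ~(F ^ E))) = True <-> True = True

True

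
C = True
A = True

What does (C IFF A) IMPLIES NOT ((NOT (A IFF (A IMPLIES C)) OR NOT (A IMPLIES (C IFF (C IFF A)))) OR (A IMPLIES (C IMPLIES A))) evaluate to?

C IFF A = True IFF True = True
A IMPLIES C = True IMPLIES True = True
A IFF (A IMPLIES C) = True IFF True = True
NOT (A IFF (A IMPLIES C)) = NOT True = False
C IFF A = True IFF True = True
C IFF (C IFF A) = True IFF True = True
A IMPLIES (C IFF (C IFF A)) = True IMPLIES True = True
NOT (A IMPLIES (C IFF (C IFF A))) = NOT True = False
NOT (A IFF (A IMPLIES C)) OR NOT (A IMPLIES (C IFF (C IFF A))) = False OR False = False
C IMPLIES A = True IMPLIES True = True
A IMPLIES (C IMPLIES A) = True IMPLIES True = True
(NOT (A IFF (A IMPLIES C)) OR NOT (A IMPLIES (C IFF (C IFF A)))) OR (A IMPLIES (C IMPLIES A)) = False OR True = True
NOT ((NOT (A IFF (A IMPLIES C)) OR NOT (A IMPLIES (C IFF (C IFF A)))) OR (A IMPLIES (C IMPLIES A))) = NOT True = False
(C IFF A) IMPLIES NOT ((NOT (A IFF (A IMPLIES C)) OR NOT (A IMPLIES (C IFF (C IFF A)))) OR (A IMPLIES (C IMPLIES A))) = True IMPLIES False = False

False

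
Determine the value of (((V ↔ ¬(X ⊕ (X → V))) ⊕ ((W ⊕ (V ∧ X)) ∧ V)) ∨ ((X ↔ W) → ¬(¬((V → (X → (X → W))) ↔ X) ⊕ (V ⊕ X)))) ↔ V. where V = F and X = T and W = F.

X → V = T → F = F
X ⊕ (X → V) = T ⊕ F = T
¬(X ⊕ (X → V)) = ¬T = F
V ↔ ¬(X ⊕ (X → V)) = F ↔ F = T
V ∧ X = F ∧ T = F
W ⊕ (V ∧ X) = F ⊕ F = F
(W ⊕ (V ∧ X)) ∧ V = F ∧ F = F
(V ↔ ¬(X ⊕ (X → V))) ⊕ ((W ⊕ (V ∧ X)) ∧ V) = T ⊕ F = T
X ↔ W = T ↔ F = F
X → W = T → F = F
X → (X → W) = T → F = F
V → (X → (X → W)) = F → F = T
(V → (X → (X → W))) ↔ X = T ↔ T = T
¬((V → (X → (X → W))) ↔ X) = ¬T = F
V ⊕ X = F ⊕ T = T
¬((V → (X → (X → W))) ↔ X) ⊕ (V ⊕ X) = F ⊕ T = T
¬(¬((V → (X → (X → W))) ↔ X) ⊕ (V ⊕ X)) = ¬T = F
(X ↔ W) → ¬(¬((V → (X → (X → W))) ↔ X) ⊕ (V ⊕ X)) = F → F = T
((V ↔ ¬(X ⊕ (X → V))) ⊕ ((W ⊕ (V ∧ X)) ∧ V)) ∨ ((X ↔ W) → ¬(¬((V → (X → (X → W))) ↔ X) ⊕ (V ⊕ X))) = T ∨ T = T
(((V ↔ ¬(X ⊕ (X → V))) ⊕ ((W ⊕ (V ∧ X)) ∧ V)) ∨ ((X ↔ W) → ¬(¬((V → (X → (X → W))) ↔ X) ⊕ (V ⊕ X)))) ↔ V = T ↔ F = F

F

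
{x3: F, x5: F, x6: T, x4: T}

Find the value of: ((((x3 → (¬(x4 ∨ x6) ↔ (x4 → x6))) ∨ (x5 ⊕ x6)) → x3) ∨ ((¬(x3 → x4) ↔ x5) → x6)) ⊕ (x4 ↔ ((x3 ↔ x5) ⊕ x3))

Substituting x3=F, x5=F, x6=T, x4=T:
x4 ∨ x6 = T ∨ T = T
¬(x4 ∨ x6) = ¬T = F
x4 → x6 = T → T = T
¬(x4 ∨ x6) ↔ (x4 → x6) = F ↔ T = F
x3 → (¬(x4 ∨ x6) ↔ (x4 → x6)) = F → F = T
x5 ⊕ x6 = F ⊕ T = T
(x3 → (¬(x4 ∨ x6) ↔ (x4 → x6))) ∨ (x5 ⊕ x6) = T ∨ T = T
((x3 → (¬(x4 ∨ x6) ↔ (x4 → x6))) ∨ (x5 ⊕ x6)) → x3 = T → F = F
x3 → x4 = F → T = T
¬(x3 → x4) = ¬T = F
¬(x3 → x4) ↔ x5 = F ↔ F = T
(¬(x3 → x4) ↔ x5) → x6 = T → T = T
(((x3 → (¬(x4 ∨ x6) ↔ (x4 → x6))) ∨ (x5 ⊕ x6)) → x3) ∨ ((¬(x3 → x4) ↔ x5) → x6) = F ∨ T = T
x3 ↔ x5 = F ↔ F = T
(x3 ↔ x5) ⊕ x3 = T ⊕ F = T
x4 ↔ ((x3 ↔ x5) ⊕ x3) = T ↔ T = T
((((x3 → (¬(x4 ∨ x6) ↔ (x4 → x6))) ∨ (x5 ⊕ x6)) → x3) ∨ ((¬(x3 → x4) ↔ x5) → x6)) ⊕ (x4 ↔ ((x3 ↔ x5) ⊕ x3)) = T ⊕ T = F

F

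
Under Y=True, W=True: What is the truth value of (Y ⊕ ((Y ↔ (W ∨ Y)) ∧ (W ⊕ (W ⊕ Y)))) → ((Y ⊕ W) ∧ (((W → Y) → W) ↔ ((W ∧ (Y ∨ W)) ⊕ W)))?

True

Substituting Y=True, W=True:
W ∨ Y = True ∨ True = True
Y ↔ (W ∨ Y) = True ↔ True = True
W ⊕ Y = True ⊕ True = False
W ⊕ (W ⊕ Y) = True ⊕ False = True
(Y ↔ (W ∨ Y)) ∧ (W ⊕ (W ⊕ Y)) = True ∧ True = True
Y ⊕ ((Y ↔ (W ∨ Y)) ∧ (W ⊕ (W ⊕ Y))) = True ⊕ True = False
Y ⊕ W = True ⊕ True = False
W → Y = True → True = True
(W → Y) → W = True → True = True
Y ∨ W = True ∨ True = True
W ∧ (Y ∨ W) = True ∧ True = True
(W ∧ (Y ∨ W)) ⊕ W = True ⊕ True = False
((W → Y) → W) ↔ ((W ∧ (Y ∨ W)) ⊕ W) = True ↔ False = False
(Y ⊕ W) ∧ (((W → Y) → W) ↔ ((W ∧ (Y ∨ W)) ⊕ W)) = False ∧ False = False
(Y ⊕ ((Y ↔ (W ∨ Y)) ∧ (W ⊕ (W ⊕ Y)))) → ((Y ⊕ W) ∧ (((W → Y) → W) ↔ ((W ∧ (Y ∨ W)) ⊕ W))) = False → False = True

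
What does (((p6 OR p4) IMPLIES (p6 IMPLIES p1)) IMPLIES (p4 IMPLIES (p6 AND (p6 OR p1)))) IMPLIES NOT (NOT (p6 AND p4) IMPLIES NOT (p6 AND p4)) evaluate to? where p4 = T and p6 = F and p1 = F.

p6 OR p4 = F OR T = T
p6 IMPLIES p1 = F IMPLIES F = T
(p6 OR p4) IMPLIES (p6 IMPLIES p1) = T IMPLIES T = T
p6 OR p1 = F OR F = F
p6 AND (p6 OR p1) = F AND F = F
p4 IMPLIES (p6 AND (p6 OR p1)) = T IMPLIES F = F
((p6 OR p4) IMPLIES (p6 IMPLIES p1)) IMPLIES (p4 IMPLIES (p6 AND (p6 OR p1))) = T IMPLIES F = F
p6 AND p4 = F AND T = F
NOT (p6 AND p4) = NOT F = T
p6 AND p4 = F AND T = F
NOT (p6 AND p4) = NOT F = T
NOT (p6 AND p4) IMPLIES NOT (p6 AND p4) = T IMPLIES T = T
NOT (NOT (p6 AND p4) IMPLIES NOT (p6 AND p4)) = NOT T = F
(((p6 OR p4) IMPLIES (p6 IMPLIES p1)) IMPLIES (p4 IMPLIES (p6 AND (p6 OR p1)))) IMPLIES NOT (NOT (p6 AND p4) IMPLIES NOT (p6 AND p4)) = F IMPLIES F = T

T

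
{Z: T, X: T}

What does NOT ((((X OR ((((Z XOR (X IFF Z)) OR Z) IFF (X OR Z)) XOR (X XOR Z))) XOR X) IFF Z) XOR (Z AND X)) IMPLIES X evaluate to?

T

X IFF Z = T IFF T = T
Z XOR (X IFF Z) = T XOR T = F
(Z XOR (X IFF Z)) OR Z = F OR T = T
X OR Z = T OR T = T
((Z XOR (X IFF Z)) OR Z) IFF (X OR Z) = T IFF T = T
X XOR Z = T XOR T = F
(((Z XOR (X IFF Z)) OR Z) IFF (X OR Z)) XOR (X XOR Z) = T XOR F = T
X OR ((((Z XOR (X IFF Z)) OR Z) IFF (X OR Z)) XOR (X XOR Z)) = T OR T = T
(X OR ((((Z XOR (X IFF Z)) OR Z) IFF (X OR Z)) XOR (X XOR Z))) XOR X = T XOR T = F
((X OR ((((Z XOR (X IFF Z)) OR Z) IFF (X OR Z)) XOR (X XOR Z))) XOR X) IFF Z = F IFF T = F
Z AND X = T AND T = T
(((X OR ((((Z XOR (X IFF Z)) OR Z) IFF (X OR Z)) XOR (X XOR Z))) XOR X) IFF Z) XOR (Z AND X) = F XOR T = T
NOT ((((X OR ((((Z XOR (X IFF Z)) OR Z) IFF (X OR Z)) XOR (X XOR Z))) XOR X) IFF Z) XOR (Z AND X)) = NOT T = F
NOT ((((X OR ((((Z XOR (X IFF Z)) OR Z) IFF (X OR Z)) XOR (X XOR Z))) XOR X) IFF Z) XOR (Z AND X)) IMPLIES X = F IMPLIES T = T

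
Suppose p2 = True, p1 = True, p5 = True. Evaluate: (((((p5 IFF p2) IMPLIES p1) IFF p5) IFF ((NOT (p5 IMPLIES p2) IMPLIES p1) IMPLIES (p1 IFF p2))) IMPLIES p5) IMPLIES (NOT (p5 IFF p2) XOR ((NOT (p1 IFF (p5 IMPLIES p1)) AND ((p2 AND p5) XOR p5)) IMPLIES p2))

Substituting p2=True, p1=True, p5=True:
p5 IFF p2 = True IFF True = True
(p5 IFF p2) IMPLIES p1 = True IMPLIES True = True
((p5 IFF p2) IMPLIES p1) IFF p5 = True IFF True = True
p5 IMPLIES p2 = True IMPLIES True = True
NOT (p5 IMPLIES p2) = NOT True = False
NOT (p5 IMPLIES p2) IMPLIES p1 = False IMPLIES True = True
p1 IFF p2 = True IFF True = True
(NOT (p5 IMPLIES p2) IMPLIES p1) IMPLIES (p1 IFF p2) = True IMPLIES True = True
(((p5 IFF p2) IMPLIES p1) IFF p5) IFF ((NOT (p5 IMPLIES p2) IMPLIES p1) IMPLIES (p1 IFF p2)) = True IFF True = True
((((p5 IFF p2) IMPLIES p1) IFF p5) IFF ((NOT (p5 IMPLIES p2) IMPLIES p1) IMPLIES (p1 IFF p2))) IMPLIES p5 = True IMPLIES True = True
p5 IFF p2 = True IFF True = True
NOT (p5 IFF p2) = NOT True = False
p5 IMPLIES p1 = True IMPLIES True = True
p1 IFF (p5 IMPLIES p1) = True IFF True = True
NOT (p1 IFF (p5 IMPLIES p1)) = NOT True = False
p2 AND p5 = True AND True = True
(p2 AND p5) XOR p5 = True XOR True = False
NOT (p1 IFF (p5 IMPLIES p1)) AND ((p2 AND p5) XOR p5) = False AND False = False
(NOT (p1 IFF (p5 IMPLIES p1)) AND ((p2 AND p5) XOR p5)) IMPLIES p2 = False IMPLIES True = True
NOT (p5 IFF p2) XOR ((NOT (p1 IFF (p5 IMPLIES p1)) AND ((p2 AND p5) XOR p5)) IMPLIES p2) = False XOR True = True
(((((p5 IFF p2) IMPLIES p1) IFF p5) IFF ((NOT (p5 IMPLIES p2) IMPLIES p1) IMPLIES (p1 IFF p2))) IMPLIES p5) IMPLIES (NOT (p5 IFF p2) XOR ((NOT (p1 IFF (p5 IMPLIES p1)) AND ((p2 AND p5) XOR p5)) IMPLIES p2)) = True IMPLIES True = True

True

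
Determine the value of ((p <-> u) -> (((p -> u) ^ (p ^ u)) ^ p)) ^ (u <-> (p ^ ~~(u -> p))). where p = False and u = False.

p <-> u = False <-> False = True
p -> u = False -> False = True
p ^ u = False ^ False = False
(p -> u) ^ (p ^ u) = True ^ False = True
((p -> u) ^ (p ^ u)) ^ p = True ^ False = True
(p <-> u) -> (((p -> u) ^ (p ^ u)) ^ p) = True -> True = True
u -> p = False -> False = True
~(u -> p) = ~True = False
~~(u -> p) = ~False = True
p ^ ~~(u -> p) = False ^ True = True
u <-> (p ^ ~~(u -> p)) = False <-> True = False
((p <-> u) -> (((p -> u) ^ (p ^ u)) ^ p)) ^ (u <-> (p ^ ~~(u -> p))) = True ^ False = True

True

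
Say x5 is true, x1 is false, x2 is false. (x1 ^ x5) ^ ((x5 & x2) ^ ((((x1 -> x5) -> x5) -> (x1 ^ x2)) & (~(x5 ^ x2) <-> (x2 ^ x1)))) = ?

Substituting x5=T, x1=F, x2=F:
x1 ^ x5 = F ^ T = T
x5 & x2 = T & F = F
x1 -> x5 = F -> T = T
(x1 -> x5) -> x5 = T -> T = T
x1 ^ x2 = F ^ F = F
((x1 -> x5) -> x5) -> (x1 ^ x2) = T -> F = F
x5 ^ x2 = T ^ F = T
~(x5 ^ x2) = ~T = F
x2 ^ x1 = F ^ F = F
~(x5 ^ x2) <-> (x2 ^ x1) = F <-> F = T
(((x1 -> x5) -> x5) -> (x1 ^ x2)) & (~(x5 ^ x2) <-> (x2 ^ x1)) = F & T = F
(x5 & x2) ^ ((((x1 -> x5) -> x5) -> (x1 ^ x2)) & (~(x5 ^ x2) <-> (x2 ^ x1))) = F ^ F = F
(x1 ^ x5) ^ ((x5 & x2) ^ ((((x1 -> x5) -> x5) -> (x1 ^ x2)) & (~(x5 ^ x2) <-> (x2 ^ x1)))) = T ^ F = T

T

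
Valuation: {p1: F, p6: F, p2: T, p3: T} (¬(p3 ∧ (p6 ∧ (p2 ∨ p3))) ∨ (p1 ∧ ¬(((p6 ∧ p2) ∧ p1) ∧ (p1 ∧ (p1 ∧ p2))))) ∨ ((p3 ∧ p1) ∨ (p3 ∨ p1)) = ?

Substituting p1=F, p6=F, p2=T, p3=T:
p2 ∨ p3 = T ∨ T = T
p6 ∧ (p2 ∨ p3) = F ∧ T = F
p3 ∧ (p6 ∧ (p2 ∨ p3)) = T ∧ F = F
¬(p3 ∧ (p6 ∧ (p2 ∨ p3))) = ¬F = T
p6 ∧ p2 = F ∧ T = F
(p6 ∧ p2) ∧ p1 = F ∧ F = F
p1 ∧ p2 = F ∧ T = F
p1 ∧ (p1 ∧ p2) = F ∧ F = F
((p6 ∧ p2) ∧ p1) ∧ (p1 ∧ (p1 ∧ p2)) = F ∧ F = F
¬(((p6 ∧ p2) ∧ p1) ∧ (p1 ∧ (p1 ∧ p2))) = ¬F = T
p1 ∧ ¬(((p6 ∧ p2) ∧ p1) ∧ (p1 ∧ (p1 ∧ p2))) = F ∧ T = F
¬(p3 ∧ (p6 ∧ (p2 ∨ p3))) ∨ (p1 ∧ ¬(((p6 ∧ p2) ∧ p1) ∧ (p1 ∧ (p1 ∧ p2)))) = T ∨ F = T
p3 ∧ p1 = T ∧ F = F
p3 ∨ p1 = T ∨ F = T
(p3 ∧ p1) ∨ (p3 ∨ p1) = F ∨ T = T
(¬(p3 ∧ (p6 ∧ (p2 ∨ p3))) ∨ (p1 ∧ ¬(((p6 ∧ p2) ∧ p1) ∧ (p1 ∧ (p1 ∧ p2))))) ∨ ((p3 ∧ p1) ∨ (p3 ∨ p1)) = T ∨ T = T

T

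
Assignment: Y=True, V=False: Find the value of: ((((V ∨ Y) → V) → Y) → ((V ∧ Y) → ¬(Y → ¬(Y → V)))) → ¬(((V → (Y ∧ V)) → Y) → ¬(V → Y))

True

Substituting Y=True, V=False:
V ∨ Y = False ∨ True = True
(V ∨ Y) → V = True → False = False
((V ∨ Y) → V) → Y = False → True = True
V ∧ Y = False ∧ True = False
Y → V = True → False = False
¬(Y → V) = ¬False = True
Y → ¬(Y → V) = True → True = True
¬(Y → ¬(Y → V)) = ¬True = False
(V ∧ Y) → ¬(Y → ¬(Y → V)) = False → False = True
(((V ∨ Y) → V) → Y) → ((V ∧ Y) → ¬(Y → ¬(Y → V))) = True → True = True
Y ∧ V = True ∧ False = False
V → (Y ∧ V) = False → False = True
(V → (Y ∧ V)) → Y = True → True = True
V → Y = False → True = True
¬(V → Y) = ¬True = False
((V → (Y ∧ V)) → Y) → ¬(V → Y) = True → False = False
¬(((V → (Y ∧ V)) → Y) → ¬(V → Y)) = ¬False = True
((((V ∨ Y) → V) → Y) → ((V ∧ Y) → ¬(Y → ¬(Y → V)))) → ¬(((V → (Y ∧ V)) → Y) → ¬(V → Y)) = True → True = True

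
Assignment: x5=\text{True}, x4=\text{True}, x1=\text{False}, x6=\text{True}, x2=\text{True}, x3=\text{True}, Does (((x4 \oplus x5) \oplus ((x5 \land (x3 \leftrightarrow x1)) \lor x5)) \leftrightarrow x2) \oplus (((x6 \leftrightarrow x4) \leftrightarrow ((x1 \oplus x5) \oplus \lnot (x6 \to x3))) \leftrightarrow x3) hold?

x4 \oplus x5 = \text{True} \oplus \text{True} = \text{False}
x3 \leftrightarrow x1 = \text{True} \leftrightarrow \text{False} = \text{False}
x5 \land (x3 \leftrightarrow x1) = \text{True} \land \text{False} = \text{False}
(x5 \land (x3 \leftrightarrow x1)) \lor x5 = \text{False} \lor \text{True} = \text{True}
(x4 \oplus x5) \oplus ((x5 \land (x3 \leftrightarrow x1)) \lor x5) = \text{False} \oplus \text{True} = \text{True}
((x4 \oplus x5) \oplus ((x5 \land (x3 \leftrightarrow x1)) \lor x5)) \leftrightarrow x2 = \text{True} \leftrightarrow \text{True} = \text{True}
x6 \leftrightarrow x4 = \text{True} \leftrightarrow \text{True} = \text{True}
x1 \oplus x5 = \text{False} \oplus \text{True} = \text{True}
x6 \to x3 = \text{True} \to \text{True} = \text{True}
\lnot (x6 \to x3) = \lnot \text{True} = \text{False}
(x1 \oplus x5) \oplus \lnot (x6 \to x3) = \text{True} \oplus \text{False} = \text{True}
(x6 \leftrightarrow x4) \leftrightarrow ((x1 \oplus x5) \oplus \lnot (x6 \to x3)) = \text{True} \leftrightarrow \text{True} = \text{True}
((x6 \leftrightarrow x4) \leftrightarrow ((x1 \oplus x5) \oplus \lnot (x6 \to x3))) \leftrightarrow x3 = \text{True} \leftrightarrow \text{True} = \text{True}
(((x4 \oplus x5) \oplus ((x5 \land (x3 \leftrightarrow x1)) \lor x5)) \leftrightarrow x2) \oplus (((x6 \leftrightarrow x4) \leftrightarrow ((x1 \oplus x5) \oplus \lnot (x6 \to x3))) \leftrightarrow x3) = \text{True} \oplus \text{True} = \text{False}

\text{False}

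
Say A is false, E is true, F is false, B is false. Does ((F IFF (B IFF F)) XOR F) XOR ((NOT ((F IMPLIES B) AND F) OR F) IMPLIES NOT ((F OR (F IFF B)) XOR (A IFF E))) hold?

B IFF F = false IFF false = true
F IFF (B IFF F) = false IFF true = false
(F IFF (B IFF F)) XOR F = false XOR false = false
F IMPLIES B = false IMPLIES false = true
(F IMPLIES B) AND F = true AND false = false
NOT ((F IMPLIES B) AND F) = NOT false = true
NOT ((F IMPLIES B) AND F) OR F = true OR false = true
F IFF B = false IFF false = true
F OR (F IFF B) = false OR true = true
A IFF E = false IFF true = false
(F OR (F IFF B)) XOR (A IFF E) = true XOR false = true
NOT ((F OR (F IFF B)) XOR (A IFF E)) = NOT true = false
(NOT ((F IMPLIES B) AND F) OR F) IMPLIES NOT ((F OR (F IFF B)) XOR (A IFF E)) = true IMPLIES false = false
((F IFF (B IFF F)) XOR F) XOR ((NOT ((F IMPLIES B) AND F) OR F) IMPLIES NOT ((F OR (F IFF B)) XOR (A IFF E))) = false XOR false = false

false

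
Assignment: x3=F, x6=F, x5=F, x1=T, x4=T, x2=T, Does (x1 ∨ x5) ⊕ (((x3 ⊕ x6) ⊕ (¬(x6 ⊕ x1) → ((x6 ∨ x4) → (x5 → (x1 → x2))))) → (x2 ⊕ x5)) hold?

F

Substituting x3=F, x6=F, x5=F, x1=T, x4=T, x2=T:
x1 ∨ x5 = T ∨ F = T
x3 ⊕ x6 = F ⊕ F = F
x6 ⊕ x1 = F ⊕ T = T
¬(x6 ⊕ x1) = ¬T = F
x6 ∨ x4 = F ∨ T = T
x1 → x2 = T → T = T
x5 → (x1 → x2) = F → T = T
(x6 ∨ x4) → (x5 → (x1 → x2)) = T → T = T
¬(x6 ⊕ x1) → ((x6 ∨ x4) → (x5 → (x1 → x2))) = F → T = T
(x3 ⊕ x6) ⊕ (¬(x6 ⊕ x1) → ((x6 ∨ x4) → (x5 → (x1 → x2)))) = F ⊕ T = T
x2 ⊕ x5 = T ⊕ F = T
((x3 ⊕ x6) ⊕ (¬(x6 ⊕ x1) → ((x6 ∨ x4) → (x5 → (x1 → x2))))) → (x2 ⊕ x5) = T → T = T
(x1 ∨ x5) ⊕ (((x3 ⊕ x6) ⊕ (¬(x6 ⊕ x1) → ((x6 ∨ x4) → (x5 → (x1 → x2))))) → (x2 ⊕ x5)) = T ⊕ T = F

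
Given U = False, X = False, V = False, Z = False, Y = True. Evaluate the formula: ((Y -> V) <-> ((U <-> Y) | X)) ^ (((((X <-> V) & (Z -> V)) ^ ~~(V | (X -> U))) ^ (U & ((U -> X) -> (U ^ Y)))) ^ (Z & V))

Y -> V = True -> False = False
U <-> Y = False <-> True = False
(U <-> Y) | X = False | False = False
(Y -> V) <-> ((U <-> Y) | X) = False <-> False = True
X <-> V = False <-> False = True
Z -> V = False -> False = True
(X <-> V) & (Z -> V) = True & True = True
X -> U = False -> False = True
V | (X -> U) = False | True = True
~(V | (X -> U)) = ~True = False
~~(V | (X -> U)) = ~False = True
((X <-> V) & (Z -> V)) ^ ~~(V | (X -> U)) = True ^ True = False
U -> X = False -> False = True
U ^ Y = False ^ True = True
(U -> X) -> (U ^ Y) = True -> True = True
U & ((U -> X) -> (U ^ Y)) = False & True = False
(((X <-> V) & (Z -> V)) ^ ~~(V | (X -> U))) ^ (U & ((U -> X) -> (U ^ Y))) = False ^ False = False
Z & V = False & False = False
((((X <-> V) & (Z -> V)) ^ ~~(V | (X -> U))) ^ (U & ((U -> X) -> (U ^ Y)))) ^ (Z & V) = False ^ False = False
((Y -> V) <-> ((U <-> Y) | X)) ^ (((((X <-> V) & (Z -> V)) ^ ~~(V | (X -> U))) ^ (U & ((U -> X) -> (U ^ Y)))) ^ (Z & V)) = True ^ False = True

True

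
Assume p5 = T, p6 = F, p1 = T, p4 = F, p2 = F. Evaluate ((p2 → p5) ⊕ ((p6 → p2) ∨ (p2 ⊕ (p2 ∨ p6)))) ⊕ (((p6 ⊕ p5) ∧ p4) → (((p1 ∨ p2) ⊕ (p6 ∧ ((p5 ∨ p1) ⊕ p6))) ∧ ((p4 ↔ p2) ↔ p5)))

T

Substituting p5=T, p6=F, p1=T, p4=F, p2=F:
p2 → p5 = F → T = T
p6 → p2 = F → F = T
p2 ∨ p6 = F ∨ F = F
p2 ⊕ (p2 ∨ p6) = F ⊕ F = F
(p6 → p2) ∨ (p2 ⊕ (p2 ∨ p6)) = T ∨ F = T
(p2 → p5) ⊕ ((p6 → p2) ∨ (p2 ⊕ (p2 ∨ p6))) = T ⊕ T = F
p6 ⊕ p5 = F ⊕ T = T
(p6 ⊕ p5) ∧ p4 = T ∧ F = F
p1 ∨ p2 = T ∨ F = T
p5 ∨ p1 = T ∨ T = T
(p5 ∨ p1) ⊕ p6 = T ⊕ F = T
p6 ∧ ((p5 ∨ p1) ⊕ p6) = F ∧ T = F
(p1 ∨ p2) ⊕ (p6 ∧ ((p5 ∨ p1) ⊕ p6)) = T ⊕ F = T
p4 ↔ p2 = F ↔ F = T
(p4 ↔ p2) ↔ p5 = T ↔ T = T
((p1 ∨ p2) ⊕ (p6 ∧ ((p5 ∨ p1) ⊕ p6))) ∧ ((p4 ↔ p2) ↔ p5) = T ∧ T = T
((p6 ⊕ p5) ∧ p4) → (((p1 ∨ p2) ⊕ (p6 ∧ ((p5 ∨ p1) ⊕ p6))) ∧ ((p4 ↔ p2) ↔ p5)) = F → T = T
((p2 → p5) ⊕ ((p6 → p2) ∨ (p2 ⊕ (p2 ∨ p6)))) ⊕ (((p6 ⊕ p5) ∧ p4) → (((p1 ∨ p2) ⊕ (p6 ∧ ((p5 ∨ p1) ⊕ p6))) ∧ ((p4 ↔ p2) ↔ p5))) = F ⊕ T = T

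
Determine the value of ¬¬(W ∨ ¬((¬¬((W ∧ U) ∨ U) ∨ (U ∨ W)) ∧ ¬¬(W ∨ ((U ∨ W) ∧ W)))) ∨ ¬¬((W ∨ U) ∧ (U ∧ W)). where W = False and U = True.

W ∧ U = False ∧ True = False
(W ∧ U) ∨ U = False ∨ True = True
¬((W ∧ U) ∨ U) = ¬True = False
¬¬((W ∧ U) ∨ U) = ¬False = True
U ∨ W = True ∨ False = True
¬¬((W ∧ U) ∨ U) ∨ (U ∨ W) = True ∨ True = True
U ∨ W = True ∨ False = True
(U ∨ W) ∧ W = True ∧ False = False
W ∨ ((U ∨ W) ∧ W) = False ∨ False = False
¬(W ∨ ((U ∨ W) ∧ W)) = ¬False = True
¬¬(W ∨ ((U ∨ W) ∧ W)) = ¬True = False
(¬¬((W ∧ U) ∨ U) ∨ (U ∨ W)) ∧ ¬¬(W ∨ ((U ∨ W) ∧ W)) = True ∧ False = False
¬((¬¬((W ∧ U) ∨ U) ∨ (U ∨ W)) ∧ ¬¬(W ∨ ((U ∨ W) ∧ W))) = ¬False = True
W ∨ ¬((¬¬((W ∧ U) ∨ U) ∨ (U ∨ W)) ∧ ¬¬(W ∨ ((U ∨ W) ∧ W))) = False ∨ True = True
¬(W ∨ ¬((¬¬((W ∧ U) ∨ U) ∨ (U ∨ W)) ∧ ¬¬(W ∨ ((U ∨ W) ∧ W)))) = ¬True = False
¬¬(W ∨ ¬((¬¬((W ∧ U) ∨ U) ∨ (U ∨ W)) ∧ ¬¬(W ∨ ((U ∨ W) ∧ W)))) = ¬False = True
W ∨ U = False ∨ True = True
U ∧ W = True ∧ False = False
(W ∨ U) ∧ (U ∧ W) = True ∧ False = False
¬((W ∨ U) ∧ (U ∧ W)) = ¬False = True
¬¬((W ∨ U) ∧ (U ∧ W)) = ¬True = False
¬¬(W ∨ ¬((¬¬((W ∧ U) ∨ U) ∨ (U ∨ W)) ∧ ¬¬(W ∨ ((U ∨ W) ∧ W)))) ∨ ¬¬((W ∨ U) ∧ (U ∧ W)) = True ∨ False = True

True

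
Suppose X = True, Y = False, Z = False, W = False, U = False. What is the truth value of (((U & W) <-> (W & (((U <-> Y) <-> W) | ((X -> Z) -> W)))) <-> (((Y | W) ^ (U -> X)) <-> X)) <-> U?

U & W = False & False = False
U <-> Y = False <-> False = True
(U <-> Y) <-> W = True <-> False = False
X -> Z = True -> False = False
(X -> Z) -> W = False -> False = True
((U <-> Y) <-> W) | ((X -> Z) -> W) = False | True = True
W & (((U <-> Y) <-> W) | ((X -> Z) -> W)) = False & True = False
(U & W) <-> (W & (((U <-> Y) <-> W) | ((X -> Z) -> W))) = False <-> False = True
Y | W = False | False = False
U -> X = False -> True = True
(Y | W) ^ (U -> X) = False ^ True = True
((Y | W) ^ (U -> X)) <-> X = True <-> True = True
((U & W) <-> (W & (((U <-> Y) <-> W) | ((X -> Z) -> W)))) <-> (((Y | W) ^ (U -> X)) <-> X) = True <-> True = True
(((U & W) <-> (W & (((U <-> Y) <-> W) | ((X -> Z) -> W)))) <-> (((Y | W) ^ (U -> X)) <-> X)) <-> U = True <-> False = False

False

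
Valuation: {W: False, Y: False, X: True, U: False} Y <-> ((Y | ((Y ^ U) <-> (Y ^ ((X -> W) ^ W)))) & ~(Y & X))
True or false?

False

Substituting W=False, Y=False, X=True, U=False:
Y ^ U = False ^ False = False
X -> W = True -> False = False
(X -> W) ^ W = False ^ False = False
Y ^ ((X -> W) ^ W) = False ^ False = False
(Y ^ U) <-> (Y ^ ((X -> W) ^ W)) = False <-> False = True
Y | ((Y ^ U) <-> (Y ^ ((X -> W) ^ W))) = False | True = True
Y & X = False & True = False
~(Y & X) = ~False = True
(Y | ((Y ^ U) <-> (Y ^ ((X -> W) ^ W)))) & ~(Y & X) = True & True = True
Y <-> ((Y | ((Y ^ U) <-> (Y ^ ((X -> W) ^ W)))) & ~(Y & X)) = False <-> True = False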